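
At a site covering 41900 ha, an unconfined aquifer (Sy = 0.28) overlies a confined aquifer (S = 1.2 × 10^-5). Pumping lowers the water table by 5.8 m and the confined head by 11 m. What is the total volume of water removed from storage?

A = 41900 ha = 4.19 × 10^8 m²
Unconfined: ΔV_u = Sy × A × Δh_u = 0.28 × 4.19 × 10^8 × 5.8 = 6.805 × 10^8 m³
Confined: ΔV_c = S × A × Δh_c = 1.2 × 10^-5 × 4.19 × 10^8 × 11 = 55310 m³
Total ΔV = 6.805 × 10^8 + 55310 = 6.805 × 10^8 m³

ΔV ≈ 6.81 × 10^8 m³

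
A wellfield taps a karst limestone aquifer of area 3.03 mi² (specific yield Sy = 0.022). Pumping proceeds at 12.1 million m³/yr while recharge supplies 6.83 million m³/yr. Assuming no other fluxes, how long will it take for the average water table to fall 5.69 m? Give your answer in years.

t ≈ 0.186 years

A = 3.03 mi² = 7.848 × 10^6 m²
ΔV = Sy × A × Δh = 0.022 × 7.848 × 10^6 × 5.69 = 9.824 × 10^5 m³
Net withdrawal = 12.1 − 6.83 = 5.27 million m³/yr = 14440 m³/d
t = ΔV / Q = 9.824 × 10^5 m³ / 14440 m³/d = 68.04 d
t = 68.04 d ≈ 0.1864 years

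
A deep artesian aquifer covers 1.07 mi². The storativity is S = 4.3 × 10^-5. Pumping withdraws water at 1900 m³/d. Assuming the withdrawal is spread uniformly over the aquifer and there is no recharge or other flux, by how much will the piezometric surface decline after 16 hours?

Δh ≈ 10.6 m

A = 1.07 mi² = 2.771 × 10^6 m²
t = 16 hours = 0.6667 d
ΔV = Q × t = 1900 m³/d × 0.6667 d = 1267 m³
Δh = ΔV / (S × A) = 1267 / (4.3 × 10^-5 × 2.771 × 10^6) = 10.63 m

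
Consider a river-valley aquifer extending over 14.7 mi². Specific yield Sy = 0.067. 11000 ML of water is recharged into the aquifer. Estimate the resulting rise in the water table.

A = 14.7 mi² = 3.807 × 10^7 m²
ΔV = 11000 ML = 1.1 × 10^7 m³
Δh = ΔV / (Sy × A) = 1.1 × 10^7 m³ / (0.067 × 3.807 × 10^7 m²) = 4.312 m

Δh ≈ 4.31 m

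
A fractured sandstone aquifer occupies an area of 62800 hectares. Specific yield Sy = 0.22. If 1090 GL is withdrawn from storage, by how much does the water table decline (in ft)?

A = 62800 hectares = 6.28 × 10^8 m²
ΔV = 1090 GL = 1.09 × 10^9 m³
Δh = ΔV / (Sy × A) = 1.09 × 10^9 m³ / (0.22 × 6.28 × 10^8 m²) = 7.889 m
Δh = 7.889 m = 25.88 ft

Δh ≈ 25.9 ft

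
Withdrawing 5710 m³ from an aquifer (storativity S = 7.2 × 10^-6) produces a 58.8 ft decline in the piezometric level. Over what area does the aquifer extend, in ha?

Δh = 58.8 ft = 17.92 m
A = ΔV / (S × Δh) = 5710 / (7.2 × 10^-6 × 17.92) = 4.425 × 10^7 m²
A = 4.425 × 10^7 m² = 4425 ha

A ≈ 4420 ha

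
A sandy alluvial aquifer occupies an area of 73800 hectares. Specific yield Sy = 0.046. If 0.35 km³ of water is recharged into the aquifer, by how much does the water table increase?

Δh ≈ 10.3 m

A = 73800 hectares = 7.38 × 10^8 m²
ΔV = 0.35 km³ = 3.5 × 10^8 m³
Δh = ΔV / (Sy × A) = 3.5 × 10^8 m³ / (0.046 × 7.38 × 10^8 m²) = 10.31 m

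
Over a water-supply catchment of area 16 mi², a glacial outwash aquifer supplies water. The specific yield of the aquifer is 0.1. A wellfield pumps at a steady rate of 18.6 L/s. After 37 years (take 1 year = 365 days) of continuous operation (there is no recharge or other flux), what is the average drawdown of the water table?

Δh ≈ 5.24 m

A = 16 mi² = 4.144 × 10^7 m²
Q = 18.6 L/s = 1607 m³/d
t = 37 years = 13500 d
ΔV = Q × t = 1607 m³/d × 13500 d = 2.17 × 10^7 m³
Δh = ΔV / (Sy × A) = 2.17 × 10^7 / (0.1 × 4.144 × 10^7) = 5.237 m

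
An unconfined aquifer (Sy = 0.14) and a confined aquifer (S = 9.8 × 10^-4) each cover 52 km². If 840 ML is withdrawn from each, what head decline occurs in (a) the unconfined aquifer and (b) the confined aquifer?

A = 52 km² = 5.2 × 10^7 m²
ΔV = 840 ML = 8.4 × 10^5 m³
Unconfined: Δh_u = ΔV/(Sy·A) = 8.4 × 10^5/(0.14 × 5.2 × 10^7) = 0.1154 m
Confined: Δh_c = ΔV/(S·A) = 8.4 × 10^5/(9.8 × 10^-4 × 5.2 × 10^7) = 16.48 m

Δh_u ≈ 0.115 m; Δh_c ≈ 16.5 m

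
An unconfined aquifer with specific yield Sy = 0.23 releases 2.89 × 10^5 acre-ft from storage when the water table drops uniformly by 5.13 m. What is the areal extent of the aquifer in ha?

ΔV = 2.89 × 10^5 acre-ft = 3.565 × 10^8 m³
A = ΔV / (Sy × Δh) = 3.565 × 10^8 / (0.23 × 5.13) = 3.021 × 10^8 m²
A = 3.021 × 10^8 m² = 30210 ha

A ≈ 30200 ha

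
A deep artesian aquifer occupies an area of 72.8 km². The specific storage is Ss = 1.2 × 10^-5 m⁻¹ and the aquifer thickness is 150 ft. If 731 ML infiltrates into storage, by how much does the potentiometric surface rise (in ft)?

b = 150 ft = 45.72 m
S = Ss × b = 1.2 × 10^-5 m⁻¹ × 45.72 m = 5.486 × 10^-4
A = 72.8 km² = 7.28 × 10^7 m²
ΔV = 731 ML = 7.31 × 10^5 m³
Δh = ΔV / (S × A) = 7.31 × 10^5 m³ / (5.486 × 10^-4 × 7.28 × 10^7 m²) = 18.3 m
Δh = 18.3 m = 60.05 ft

Δh ≈ 60 ft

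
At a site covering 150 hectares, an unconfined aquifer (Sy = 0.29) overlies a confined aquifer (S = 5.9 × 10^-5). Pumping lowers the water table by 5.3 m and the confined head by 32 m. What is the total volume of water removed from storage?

A = 150 hectares = 1.5 × 10^6 m²
Unconfined: ΔV_u = Sy × A × Δh_u = 0.29 × 1.5 × 10^6 × 5.3 = 2.305 × 10^6 m³
Confined: ΔV_c = S × A × Δh_c = 5.9 × 10^-5 × 1.5 × 10^6 × 32 = 2832 m³
Total ΔV = 2.305 × 10^6 + 2832 = 2.308 × 10^6 m³

ΔV ≈ 2.31 × 10^6 m³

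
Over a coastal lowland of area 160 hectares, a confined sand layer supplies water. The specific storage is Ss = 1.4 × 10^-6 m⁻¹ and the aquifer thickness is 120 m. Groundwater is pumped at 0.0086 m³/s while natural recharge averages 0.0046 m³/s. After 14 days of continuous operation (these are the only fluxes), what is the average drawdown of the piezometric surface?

S = Ss × b = 1.4 × 10^-6 m⁻¹ × 120 m = 1.68 × 10^-4
A = 160 hectares = 1.6 × 10^6 m²
Net abstraction = 0.0086 − 0.0046 = 0.004 m³/s
Q_net = 0.004 m³/s = 345.6 m³/d
ΔV = Q × t = 345.6 m³/d × 14 d = 4838 m³
Δh = ΔV / (S × A) = 4838 / (1.68 × 10^-4 × 1.6 × 10^6) = 18 m

Δh ≈ 18 m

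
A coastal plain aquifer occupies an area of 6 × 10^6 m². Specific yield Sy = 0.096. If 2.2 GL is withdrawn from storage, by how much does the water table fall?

Δh ≈ 3.82 m

ΔV = 2.2 GL = 2.2 × 10^6 m³
Δh = ΔV / (Sy × A) = 2.2 × 10^6 m³ / (0.096 × 6 × 10^6 m²) = 3.819 m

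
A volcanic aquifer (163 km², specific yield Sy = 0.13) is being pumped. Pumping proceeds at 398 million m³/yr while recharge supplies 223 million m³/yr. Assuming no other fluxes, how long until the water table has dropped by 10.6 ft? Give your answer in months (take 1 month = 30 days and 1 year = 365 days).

A = 163 km² = 1.63 × 10^8 m²
Δh = 10.6 ft = 3.231 m
ΔV = Sy × A × Δh = 0.13 × 1.63 × 10^8 × 3.231 = 6.846 × 10^7 m³
Net withdrawal = 398 − 223 = 175 million m³/yr = 4.795 × 10^5 m³/d
t = ΔV / Q = 6.846 × 10^7 m³ / 4.795 × 10^5 m³/d = 142.8 d
t = 142.8 d ≈ 4.76 months

t ≈ 4.76 months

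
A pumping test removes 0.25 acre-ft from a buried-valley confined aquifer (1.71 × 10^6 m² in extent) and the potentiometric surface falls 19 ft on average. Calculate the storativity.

Δh = 19 ft = 5.791 m
ΔV = 0.25 acre-ft = 308.4 m³
S = ΔV / (A × Δh) = 308.4 m³ / (1.71 × 10^6 m² × 5.791 m) = 3.114 × 10^-5

S ≈ 3.1 × 10^-5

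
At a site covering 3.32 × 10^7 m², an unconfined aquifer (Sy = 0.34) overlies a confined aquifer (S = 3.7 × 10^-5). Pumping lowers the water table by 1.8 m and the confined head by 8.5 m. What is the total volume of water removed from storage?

ΔV ≈ 2.03 × 10^7 m³

Unconfined: ΔV_u = Sy × A × Δh_u = 0.34 × 3.32 × 10^7 × 1.8 = 2.032 × 10^7 m³
Confined: ΔV_c = S × A × Δh_c = 3.7 × 10^-5 × 3.32 × 10^7 × 8.5 = 10440 m³
Total ΔV = 2.032 × 10^7 + 10440 = 2.033 × 10^7 m³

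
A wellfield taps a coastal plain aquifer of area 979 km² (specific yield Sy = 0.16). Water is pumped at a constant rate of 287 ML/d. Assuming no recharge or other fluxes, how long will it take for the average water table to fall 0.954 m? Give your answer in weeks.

t ≈ 74.4 weeks

A = 979 km² = 9.79 × 10^8 m²
ΔV = Sy × A × Δh = 0.16 × 9.79 × 10^8 × 0.954 = 1.494 × 10^8 m³
Q = 287 ML/d = 2.87 × 10^5 m³/d
t = ΔV / Q = 1.494 × 10^8 m³ / 2.87 × 10^5 m³/d = 520.7 d
t = 520.7 d ≈ 74.38 weeks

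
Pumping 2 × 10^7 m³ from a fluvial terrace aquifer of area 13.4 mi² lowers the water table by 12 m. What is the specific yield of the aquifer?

Sy ≈ 0.048

A = 13.4 mi² = 3.471 × 10^7 m²
Sy = ΔV / (A × Δh) = 2 × 10^7 m³ / (3.471 × 10^7 m² × 12 m) = 0.04802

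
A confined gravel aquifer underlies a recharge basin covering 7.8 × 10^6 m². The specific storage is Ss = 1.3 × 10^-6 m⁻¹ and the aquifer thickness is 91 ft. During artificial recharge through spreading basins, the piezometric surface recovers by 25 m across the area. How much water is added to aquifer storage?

b = 91 ft = 27.74 m
S = Ss × b = 1.3 × 10^-6 m⁻¹ × 27.74 m = 3.606 × 10^-5
ΔV = S × A × Δh = 3.606 × 10^-5 × 7.8 × 10^6 m² × 25 m = 7031 m³

ΔV ≈ 7030 m³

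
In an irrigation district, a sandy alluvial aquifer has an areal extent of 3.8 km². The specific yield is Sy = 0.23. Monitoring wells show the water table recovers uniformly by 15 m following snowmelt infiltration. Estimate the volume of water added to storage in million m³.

A = 3.8 km² = 3.8 × 10^6 m²
ΔV = Sy × A × Δh = 0.23 × 3.8 × 10^6 m² × 15 m = 1.311 × 10^7 m³
ΔV = 1.311 × 10^7 m³ = 13.11 million m³

ΔV ≈ 13.1 million m³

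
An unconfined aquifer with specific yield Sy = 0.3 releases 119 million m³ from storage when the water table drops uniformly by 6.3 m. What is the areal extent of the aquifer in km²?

ΔV = 119 million m³ = 1.19 × 10^8 m³
A = ΔV / (Sy × Δh) = 1.19 × 10^8 / (0.3 × 6.3) = 6.296 × 10^7 m²
A = 6.296 × 10^7 m² = 62.96 km²

A ≈ 63 km²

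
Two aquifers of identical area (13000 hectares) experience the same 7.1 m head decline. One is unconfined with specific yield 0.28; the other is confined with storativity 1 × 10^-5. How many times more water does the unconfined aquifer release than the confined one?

A = 13000 hectares = 1.3 × 10^8 m²
Unconfined: ΔV_u = Sy × A × Δh = 0.28 × 1.3 × 10^8 × 7.1 = 2.584 × 10^8 m³
Confined: ΔV_c = S × A × Δh = 1 × 10^-5 × 1.3 × 10^8 × 7.1 = 9230 m³
Ratio = ΔV_u / ΔV_c = Sy / S = 0.28 / 1 × 10^-5 = 28000

ΔV_u / ΔV_c ≈ 28000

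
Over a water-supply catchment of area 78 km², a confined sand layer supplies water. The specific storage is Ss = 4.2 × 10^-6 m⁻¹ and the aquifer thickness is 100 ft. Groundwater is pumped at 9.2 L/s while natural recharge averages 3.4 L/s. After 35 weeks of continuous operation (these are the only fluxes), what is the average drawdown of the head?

b = 100 ft = 30.48 m
S = Ss × b = 4.2 × 10^-6 m⁻¹ × 30.48 m = 1.28 × 10^-4
A = 78 km² = 7.8 × 10^7 m²
Net abstraction = 9.2 − 3.4 = 5.8 L/s
Q_net = 5.8 L/s = 501.1 m³/d
t = 35 weeks = 245 d
ΔV = Q × t = 501.1 m³/d × 245 d = 1.228 × 10^5 m³
Δh = ΔV / (S × A) = 1.228 × 10^5 / (1.28 × 10^-4 × 7.8 × 10^7) = 12.3 m

Δh ≈ 12.3 m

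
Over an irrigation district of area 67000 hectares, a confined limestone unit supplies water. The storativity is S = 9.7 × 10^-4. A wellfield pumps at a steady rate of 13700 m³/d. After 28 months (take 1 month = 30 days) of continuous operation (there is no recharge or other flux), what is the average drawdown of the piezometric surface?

A = 67000 hectares = 6.7 × 10^8 m²
t = 28 months = 840 d
ΔV = Q × t = 13700 m³/d × 840 d = 1.151 × 10^7 m³
Δh = ΔV / (S × A) = 1.151 × 10^7 / (9.7 × 10^-4 × 6.7 × 10^8) = 17.71 m

Δh ≈ 17.7 m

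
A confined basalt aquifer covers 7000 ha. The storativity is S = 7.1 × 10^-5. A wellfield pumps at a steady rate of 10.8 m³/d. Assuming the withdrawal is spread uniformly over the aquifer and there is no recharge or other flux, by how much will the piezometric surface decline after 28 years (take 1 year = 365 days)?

A = 7000 ha = 7 × 10^7 m²
t = 28 years = 10220 d
ΔV = Q × t = 10.8 m³/d × 10220 d = 1.104 × 10^5 m³
Δh = ΔV / (S × A) = 1.104 × 10^5 / (7.1 × 10^-5 × 7 × 10^7) = 22.21 m

Δh ≈ 22.2 m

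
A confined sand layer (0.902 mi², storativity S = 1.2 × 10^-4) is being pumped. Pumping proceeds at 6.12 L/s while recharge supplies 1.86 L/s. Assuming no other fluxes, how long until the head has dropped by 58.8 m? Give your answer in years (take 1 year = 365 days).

t ≈ 0.123 years

A = 0.902 mi² = 2.336 × 10^6 m²
ΔV = S × A × Δh = 1.2 × 10^-4 × 2.336 × 10^6 × 58.8 = 16480 m³
Net withdrawal = 6.12 − 1.86 = 4.26 L/s = 368.1 m³/d
t = ΔV / Q = 16480 m³ / 368.1 m³/d = 44.79 d
t = 44.79 d ≈ 0.1227 years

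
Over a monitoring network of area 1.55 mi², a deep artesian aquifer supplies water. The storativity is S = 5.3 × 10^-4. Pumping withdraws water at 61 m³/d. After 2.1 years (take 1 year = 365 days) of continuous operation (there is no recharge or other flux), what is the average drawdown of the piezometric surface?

Δh ≈ 22 m

A = 1.55 mi² = 4.014 × 10^6 m²
t = 2.1 years = 766.5 d
ΔV = Q × t = 61 m³/d × 766.5 d = 46760 m³
Δh = ΔV / (S × A) = 46760 / (5.3 × 10^-4 × 4.014 × 10^6) = 21.98 m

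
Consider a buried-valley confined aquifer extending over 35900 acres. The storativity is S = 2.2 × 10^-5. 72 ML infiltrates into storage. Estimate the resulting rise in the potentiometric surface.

Δh ≈ 22.5 m

A = 35900 acres = 1.453 × 10^8 m²
ΔV = 72 ML = 72000 m³
Δh = ΔV / (S × A) = 72000 m³ / (2.2 × 10^-5 × 1.453 × 10^8 m²) = 22.53 m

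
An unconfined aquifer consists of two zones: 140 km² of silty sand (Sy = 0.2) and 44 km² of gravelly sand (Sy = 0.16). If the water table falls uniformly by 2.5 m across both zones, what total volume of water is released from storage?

ΔV ≈ 8.76 × 10^7 m³

A₁ = 140 km² = 1.4 × 10^8 m²; A₂ = 44 km² = 4.4 × 10^7 m²
ΔV₁ = 0.2 × 1.4 × 10^8 × 2.5 = 7 × 10^7 m³
ΔV₂ = 0.16 × 4.4 × 10^7 × 2.5 = 1.76 × 10^7 m³
ΔV = ΔV₁ + ΔV₂ = 8.76 × 10^7 m³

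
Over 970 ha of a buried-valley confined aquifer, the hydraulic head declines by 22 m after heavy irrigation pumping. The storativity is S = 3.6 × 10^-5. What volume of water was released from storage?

A = 970 ha = 9.7 × 10^6 m²
ΔV = S × A × Δh = 3.6 × 10^-5 × 9.7 × 10^6 m² × 22 m = 7682 m³

ΔV ≈ 7680 m³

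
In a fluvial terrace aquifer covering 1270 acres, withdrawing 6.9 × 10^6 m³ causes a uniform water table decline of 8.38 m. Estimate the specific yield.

Sy ≈ 0.16

A = 1270 acres = 5.14 × 10^6 m²
Sy = ΔV / (A × Δh) = 6.9 × 10^6 m³ / (5.14 × 10^6 m² × 8.38 m) = 0.1602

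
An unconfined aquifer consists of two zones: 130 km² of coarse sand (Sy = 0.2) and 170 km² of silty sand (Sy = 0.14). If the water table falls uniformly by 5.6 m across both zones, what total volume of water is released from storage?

A₁ = 130 km² = 1.3 × 10^8 m²; A₂ = 170 km² = 1.7 × 10^8 m²
ΔV₁ = 0.2 × 1.3 × 10^8 × 5.6 = 1.456 × 10^8 m³
ΔV₂ = 0.14 × 1.7 × 10^8 × 5.6 = 1.333 × 10^8 m³
ΔV = ΔV₁ + ΔV₂ = 2.789 × 10^8 m³

ΔV ≈ 2.79 × 10^8 m³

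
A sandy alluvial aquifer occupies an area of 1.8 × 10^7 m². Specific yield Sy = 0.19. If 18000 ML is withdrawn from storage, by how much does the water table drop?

Δh ≈ 5.26 m

ΔV = 18000 ML = 1.8 × 10^7 m³
Δh = ΔV / (Sy × A) = 1.8 × 10^7 m³ / (0.19 × 1.8 × 10^7 m²) = 5.263 m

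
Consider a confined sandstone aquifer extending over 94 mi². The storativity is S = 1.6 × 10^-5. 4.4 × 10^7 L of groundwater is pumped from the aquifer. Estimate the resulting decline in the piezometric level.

Δh ≈ 11.3 m

A = 94 mi² = 2.435 × 10^8 m²
ΔV = 4.4 × 10^7 L = 44000 m³
Δh = ΔV / (S × A) = 44000 m³ / (1.6 × 10^-5 × 2.435 × 10^8 m²) = 11.3 m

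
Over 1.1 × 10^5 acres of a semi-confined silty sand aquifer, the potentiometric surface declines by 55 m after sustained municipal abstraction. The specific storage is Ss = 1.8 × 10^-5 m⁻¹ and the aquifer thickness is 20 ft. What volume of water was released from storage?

b = 20 ft = 6.096 m
S = Ss × b = 1.8 × 10^-5 m⁻¹ × 6.096 m = 1.097 × 10^-4
A = 1.1 × 10^5 acres = 4.452 × 10^8 m²
ΔV = S × A × Δh = 1.097 × 10^-4 × 4.452 × 10^8 m² × 55 m = 2.687 × 10^6 m³

ΔV ≈ 2.69 × 10^6 m³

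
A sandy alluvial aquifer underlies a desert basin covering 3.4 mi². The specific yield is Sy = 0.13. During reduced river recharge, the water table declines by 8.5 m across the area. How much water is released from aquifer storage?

ΔV ≈ 9.73 × 10^6 m³

A = 3.4 mi² = 8.806 × 10^6 m²
ΔV = Sy × A × Δh = 0.13 × 8.806 × 10^6 m² × 8.5 m = 9.731 × 10^6 m³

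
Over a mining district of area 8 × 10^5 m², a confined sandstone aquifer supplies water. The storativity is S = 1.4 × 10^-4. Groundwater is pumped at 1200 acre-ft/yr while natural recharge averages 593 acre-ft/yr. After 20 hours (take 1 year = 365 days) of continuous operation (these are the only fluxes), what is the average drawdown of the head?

Net abstraction = 1200 − 593 = 607 acre-ft/yr
Q_net = 607 acre-ft/yr = 2051 m³/d
t = 20 hours = 0.8333 d
ΔV = Q × t = 2051 m³/d × 0.8333 d = 1709 m³
Δh = ΔV / (S × A) = 1709 / (1.4 × 10^-4 × 8 × 10^5) = 15.26 m

Δh ≈ 15.3 m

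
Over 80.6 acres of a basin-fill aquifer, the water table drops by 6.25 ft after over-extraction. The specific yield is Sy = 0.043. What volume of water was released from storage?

A = 80.6 acres = 3.262 × 10^5 m²
Δh = 6.25 ft = 1.905 m
ΔV = Sy × A × Δh = 0.043 × 3.262 × 10^5 m² × 1.905 m = 26720 m³

ΔV ≈ 26700 m³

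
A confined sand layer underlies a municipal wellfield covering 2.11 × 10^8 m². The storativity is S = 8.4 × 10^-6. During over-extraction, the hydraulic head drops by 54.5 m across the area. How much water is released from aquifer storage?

ΔV ≈ 96600 m³

ΔV = S × A × Δh = 8.4 × 10^-6 × 2.11 × 10^8 m² × 54.5 m = 96600 m³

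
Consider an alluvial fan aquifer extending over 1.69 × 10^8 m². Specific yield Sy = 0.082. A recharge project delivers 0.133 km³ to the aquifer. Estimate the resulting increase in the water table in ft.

ΔV = 0.133 km³ = 1.33 × 10^8 m³
Δh = ΔV / (Sy × A) = 1.33 × 10^8 m³ / (0.082 × 1.69 × 10^8 m²) = 9.597 m
Δh = 9.597 m = 31.49 ft

Δh ≈ 31.5 ft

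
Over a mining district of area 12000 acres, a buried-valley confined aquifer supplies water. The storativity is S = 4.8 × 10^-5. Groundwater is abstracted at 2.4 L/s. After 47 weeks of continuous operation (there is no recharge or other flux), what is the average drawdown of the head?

A = 12000 acres = 4.856 × 10^7 m²
Q = 2.4 L/s = 207.4 m³/d
t = 47 weeks = 329 d
ΔV = Q × t = 207.4 m³/d × 329 d = 68220 m³
Δh = ΔV / (S × A) = 68220 / (4.8 × 10^-5 × 4.856 × 10^7) = 29.27 m

Δh ≈ 29.3 m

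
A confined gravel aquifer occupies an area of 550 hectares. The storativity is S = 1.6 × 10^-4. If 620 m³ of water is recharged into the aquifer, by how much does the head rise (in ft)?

A = 550 hectares = 5.5 × 10^6 m²
Δh = ΔV / (S × A) = 620 m³ / (1.6 × 10^-4 × 5.5 × 10^6 m²) = 0.7045 m
Δh = 0.7045 m = 2.312 ft

Δh ≈ 2.31 ft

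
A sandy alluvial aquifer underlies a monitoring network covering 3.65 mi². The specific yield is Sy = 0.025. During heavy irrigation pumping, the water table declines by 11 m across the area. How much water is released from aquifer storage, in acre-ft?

A = 3.65 mi² = 9.453 × 10^6 m²
ΔV = Sy × A × Δh = 0.025 × 9.453 × 10^6 m² × 11 m = 2.6 × 10^6 m³
ΔV = 2.6 × 10^6 m³ = 2108 acre-ft

ΔV ≈ 2110 acre-ft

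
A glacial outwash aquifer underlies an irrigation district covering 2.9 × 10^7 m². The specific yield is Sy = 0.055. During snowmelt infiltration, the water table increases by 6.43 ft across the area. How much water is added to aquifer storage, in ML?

Δh = 6.43 ft = 1.96 m
ΔV = Sy × A × Δh = 0.055 × 2.9 × 10^7 m² × 1.96 m = 3.126 × 10^6 m³
ΔV = 3.126 × 10^6 m³ = 3126 ML

ΔV ≈ 3130 ML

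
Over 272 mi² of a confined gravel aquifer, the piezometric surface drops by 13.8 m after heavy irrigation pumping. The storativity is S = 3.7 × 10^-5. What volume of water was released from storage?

A = 272 mi² = 7.045 × 10^8 m²
ΔV = S × A × Δh = 3.7 × 10^-5 × 7.045 × 10^8 m² × 13.8 m = 3.597 × 10^5 m³

ΔV ≈ 3.6 × 10^5 m³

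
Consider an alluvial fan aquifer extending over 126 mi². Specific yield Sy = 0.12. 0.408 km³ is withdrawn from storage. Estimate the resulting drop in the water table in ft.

A = 126 mi² = 3.263 × 10^8 m²
ΔV = 0.408 km³ = 4.08 × 10^8 m³
Δh = ΔV / (Sy × A) = 4.08 × 10^8 m³ / (0.12 × 3.263 × 10^8 m²) = 10.42 m
Δh = 10.42 m = 34.18 ft

Δh ≈ 34.2 ft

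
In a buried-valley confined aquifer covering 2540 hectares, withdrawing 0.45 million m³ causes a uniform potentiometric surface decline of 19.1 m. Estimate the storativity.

A = 2540 hectares = 2.54 × 10^7 m²
ΔV = 0.45 million m³ = 4.5 × 10^5 m³
S = ΔV / (A × Δh) = 4.5 × 10^5 m³ / (2.54 × 10^7 m² × 19.1 m) = 9.276 × 10^-4

S ≈ 9.3 × 10^-4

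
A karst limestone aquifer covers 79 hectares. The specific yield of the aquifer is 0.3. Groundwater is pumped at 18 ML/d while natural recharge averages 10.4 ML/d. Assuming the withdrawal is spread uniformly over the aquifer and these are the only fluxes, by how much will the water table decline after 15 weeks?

A = 79 hectares = 7.9 × 10^5 m²
Net abstraction = 18 − 10.4 = 7.6 ML/d
Q_net = 7.6 ML/d = 7600 m³/d
t = 15 weeks = 105 d
ΔV = Q × t = 7600 m³/d × 105 d = 7.98 × 10^5 m³
Δh = ΔV / (Sy × A) = 7.98 × 10^5 / (0.3 × 7.9 × 10^5) = 3.367 m

Δh ≈ 3.37 m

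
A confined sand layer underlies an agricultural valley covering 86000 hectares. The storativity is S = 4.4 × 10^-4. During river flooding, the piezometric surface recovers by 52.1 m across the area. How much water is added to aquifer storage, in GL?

ΔV ≈ 19.7 GL

A = 86000 hectares = 8.6 × 10^8 m²
ΔV = S × A × Δh = 4.4 × 10^-4 × 8.6 × 10^8 m² × 52.1 m = 1.971 × 10^7 m³
ΔV = 1.971 × 10^7 m³ = 19.71 GL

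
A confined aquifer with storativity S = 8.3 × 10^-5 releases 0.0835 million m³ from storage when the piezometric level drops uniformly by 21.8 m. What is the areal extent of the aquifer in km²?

A ≈ 46.1 km²

ΔV = 0.0835 million m³ = 83500 m³
A = ΔV / (S × Δh) = 83500 / (8.3 × 10^-5 × 21.8) = 4.615 × 10^7 m²
A = 4.615 × 10^7 m² = 46.15 km²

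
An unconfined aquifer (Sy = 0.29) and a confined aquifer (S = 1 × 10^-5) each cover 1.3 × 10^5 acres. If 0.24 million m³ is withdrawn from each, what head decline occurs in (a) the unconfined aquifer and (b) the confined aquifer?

A = 1.3 × 10^5 acres = 5.261 × 10^8 m²
ΔV = 0.24 million m³ = 2.4 × 10^5 m³
Unconfined: Δh_u = ΔV/(Sy·A) = 2.4 × 10^5/(0.29 × 5.261 × 10^8) = 0.001573 m
Confined: Δh_c = ΔV/(S·A) = 2.4 × 10^5/(1 × 10^-5 × 5.261 × 10^8) = 45.62 m

Δh_u ≈ 0.00157 m; Δh_c ≈ 45.6 m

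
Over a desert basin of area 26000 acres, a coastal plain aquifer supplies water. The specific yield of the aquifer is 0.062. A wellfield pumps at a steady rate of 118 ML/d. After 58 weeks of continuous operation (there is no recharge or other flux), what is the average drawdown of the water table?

A = 26000 acres = 1.052 × 10^8 m²
Q = 118 ML/d = 1.18 × 10^5 m³/d
t = 58 weeks = 406 d
ΔV = Q × t = 1.18 × 10^5 m³/d × 406 d = 4.791 × 10^7 m³
Δh = ΔV / (Sy × A) = 4.791 × 10^7 / (0.062 × 1.052 × 10^8) = 7.344 m

Δh ≈ 7.34 m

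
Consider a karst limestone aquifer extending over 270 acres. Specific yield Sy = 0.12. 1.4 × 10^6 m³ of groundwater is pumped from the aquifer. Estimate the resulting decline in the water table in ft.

A = 270 acres = 1.093 × 10^6 m²
Δh = ΔV / (Sy × A) = 1.4 × 10^6 m³ / (0.12 × 1.093 × 10^6 m²) = 10.68 m
Δh = 10.68 m = 35.03 ft

Δh ≈ 35 ft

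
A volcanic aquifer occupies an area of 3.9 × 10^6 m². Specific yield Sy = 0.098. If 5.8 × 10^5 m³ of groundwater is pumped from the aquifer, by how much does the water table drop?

Δh ≈ 1.52 m

Δh = ΔV / (Sy × A) = 5.8 × 10^5 m³ / (0.098 × 3.9 × 10^6 m²) = 1.518 m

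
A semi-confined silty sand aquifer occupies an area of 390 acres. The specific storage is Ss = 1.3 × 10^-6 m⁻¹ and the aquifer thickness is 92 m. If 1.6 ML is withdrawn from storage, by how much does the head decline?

S = Ss × b = 1.3 × 10^-6 m⁻¹ × 92 m = 1.196 × 10^-4
A = 390 acres = 1.578 × 10^6 m²
ΔV = 1.6 ML = 1600 m³
Δh = ΔV / (S × A) = 1600 m³ / (1.196 × 10^-4 × 1.578 × 10^6 m²) = 8.476 m

Δh ≈ 8.48 m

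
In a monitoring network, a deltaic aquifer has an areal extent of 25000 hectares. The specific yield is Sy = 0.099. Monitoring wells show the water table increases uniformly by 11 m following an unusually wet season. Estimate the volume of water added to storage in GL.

A = 25000 hectares = 2.5 × 10^8 m²
ΔV = Sy × A × Δh = 0.099 × 2.5 × 10^8 m² × 11 m = 2.723 × 10^8 m³
ΔV = 2.723 × 10^8 m³ = 272.2 GL

ΔV ≈ 272 GL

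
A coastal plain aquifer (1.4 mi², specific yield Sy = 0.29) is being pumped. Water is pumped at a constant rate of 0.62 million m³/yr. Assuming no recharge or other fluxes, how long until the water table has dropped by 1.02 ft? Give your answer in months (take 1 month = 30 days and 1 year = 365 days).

A = 1.4 mi² = 3.626 × 10^6 m²
Δh = 1.02 ft = 0.3109 m
ΔV = Sy × A × Δh = 0.29 × 3.626 × 10^6 × 0.3109 = 3.269 × 10^5 m³
Q = 0.62 million m³/yr = 1699 m³/d
t = ΔV / Q = 3.269 × 10^5 m³ / 1699 m³/d = 192.5 d
t = 192.5 d ≈ 6.415 months

t ≈ 6.42 months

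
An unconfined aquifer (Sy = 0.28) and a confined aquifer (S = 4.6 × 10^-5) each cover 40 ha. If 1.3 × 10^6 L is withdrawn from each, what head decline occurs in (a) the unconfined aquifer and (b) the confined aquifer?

A = 40 ha = 4 × 10^5 m²
ΔV = 1.3 × 10^6 L = 1300 m³
Unconfined: Δh_u = ΔV/(Sy·A) = 1300/(0.28 × 4 × 10^5) = 0.01161 m
Confined: Δh_c = ΔV/(S·A) = 1300/(4.6 × 10^-5 × 4 × 10^5) = 70.65 m

Δh_u ≈ 0.0116 m; Δh_c ≈ 70.7 m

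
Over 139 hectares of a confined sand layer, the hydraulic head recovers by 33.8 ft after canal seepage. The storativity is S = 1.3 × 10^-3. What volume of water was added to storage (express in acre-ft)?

ΔV ≈ 15.1 acre-ft

A = 139 hectares = 1.39 × 10^6 m²
Δh = 33.8 ft = 10.3 m
ΔV = S × A × Δh = 0.0013 × 1.39 × 10^6 m² × 10.3 m = 18620 m³
ΔV = 18620 m³ = 15.09 acre-ft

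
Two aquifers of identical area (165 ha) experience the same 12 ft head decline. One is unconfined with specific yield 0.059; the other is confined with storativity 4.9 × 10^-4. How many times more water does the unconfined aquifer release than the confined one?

A = 165 ha = 1.65 × 10^6 m²
Δh = 12 ft = 3.658 m
Unconfined: ΔV_u = Sy × A × Δh = 0.059 × 1.65 × 10^6 × 3.658 = 3.561 × 10^5 m³
Confined: ΔV_c = S × A × Δh = 4.9 × 10^-4 × 1.65 × 10^6 × 3.658 = 2957 m³
Ratio = ΔV_u / ΔV_c = Sy / S = 0.059 / 4.9 × 10^-4 = 120.4

ΔV_u / ΔV_c ≈ 120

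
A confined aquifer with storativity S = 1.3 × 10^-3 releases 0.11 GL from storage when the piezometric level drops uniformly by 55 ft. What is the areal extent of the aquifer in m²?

A ≈ 5.05 × 10^6 m²

Δh = 55 ft = 16.76 m
ΔV = 0.11 GL = 1.1 × 10^5 m³
A = ΔV / (S × Δh) = 1.1 × 10^5 / (0.0013 × 16.76) = 5.047 × 10^6 m²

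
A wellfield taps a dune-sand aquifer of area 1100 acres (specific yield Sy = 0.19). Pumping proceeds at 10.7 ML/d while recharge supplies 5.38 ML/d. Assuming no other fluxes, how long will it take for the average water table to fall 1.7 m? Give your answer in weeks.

t ≈ 38.6 weeks

A = 1100 acres = 4.452 × 10^6 m²
ΔV = Sy × A × Δh = 0.19 × 4.452 × 10^6 × 1.7 = 1.438 × 10^6 m³
Net withdrawal = 10.7 − 5.38 = 5.32 ML/d = 5320 m³/d
t = ΔV / Q = 1.438 × 10^6 m³ / 5320 m³/d = 270.3 d
t = 270.3 d ≈ 38.61 weeks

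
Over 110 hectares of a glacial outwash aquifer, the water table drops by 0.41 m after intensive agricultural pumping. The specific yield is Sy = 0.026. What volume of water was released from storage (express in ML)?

A = 110 hectares = 1.1 × 10^6 m²
ΔV = Sy × A × Δh = 0.026 × 1.1 × 10^6 m² × 0.41 m = 11730 m³
ΔV = 11730 m³ = 11.73 ML

ΔV ≈ 11.7 ML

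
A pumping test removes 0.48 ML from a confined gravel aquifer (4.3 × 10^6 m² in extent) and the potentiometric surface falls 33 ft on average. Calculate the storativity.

Δh = 33 ft = 10.06 m
ΔV = 0.48 ML = 480 m³
S = ΔV / (A × Δh) = 480 m³ / (4.3 × 10^6 m² × 10.06 m) = 1.11 × 10^-5

S ≈ 1.1 × 10^-5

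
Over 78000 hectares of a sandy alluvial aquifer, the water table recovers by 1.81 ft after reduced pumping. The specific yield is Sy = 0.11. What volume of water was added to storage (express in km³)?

A = 78000 hectares = 7.8 × 10^8 m²
Δh = 1.81 ft = 0.5517 m
ΔV = Sy × A × Δh = 0.11 × 7.8 × 10^8 m² × 0.5517 m = 4.733 × 10^7 m³
ΔV = 4.733 × 10^7 m³ = 0.04733 km³

ΔV ≈ 0.0473 km³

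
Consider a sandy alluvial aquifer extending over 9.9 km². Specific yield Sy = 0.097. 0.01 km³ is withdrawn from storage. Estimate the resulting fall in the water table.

Δh ≈ 10.4 m

A = 9.9 km² = 9.9 × 10^6 m²
ΔV = 0.01 km³ = 1 × 10^7 m³
Δh = ΔV / (Sy × A) = 1 × 10^7 m³ / (0.097 × 9.9 × 10^6 m²) = 10.41 m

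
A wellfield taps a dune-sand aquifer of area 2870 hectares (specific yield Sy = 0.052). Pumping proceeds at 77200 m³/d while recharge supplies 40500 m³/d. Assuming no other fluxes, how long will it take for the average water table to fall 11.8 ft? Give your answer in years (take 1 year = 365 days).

t ≈ 0.401 years

A = 2870 hectares = 2.87 × 10^7 m²
Δh = 11.8 ft = 3.597 m
ΔV = Sy × A × Δh = 0.052 × 2.87 × 10^7 × 3.597 = 5.368 × 10^6 m³
Net withdrawal = 77200 − 40500 = 36700 m³/d
t = ΔV / Q = 5.368 × 10^6 m³ / 36700 m³/d = 146.3 d
t = 146.3 d ≈ 0.4007 years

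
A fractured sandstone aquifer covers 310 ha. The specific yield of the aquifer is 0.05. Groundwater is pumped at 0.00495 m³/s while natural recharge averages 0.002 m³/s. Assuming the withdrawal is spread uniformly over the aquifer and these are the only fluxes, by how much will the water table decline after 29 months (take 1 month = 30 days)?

A = 310 ha = 3.1 × 10^6 m²
Net abstraction = 0.00495 − 0.002 = 0.00295 m³/s
Q_net = 0.00295 m³/s = 254.9 m³/d
t = 29 months = 870 d
ΔV = Q × t = 254.9 m³/d × 870 d = 2.217 × 10^5 m³
Δh = ΔV / (Sy × A) = 2.217 × 10^5 / (0.05 × 3.1 × 10^6) = 1.431 m

Δh ≈ 1.43 m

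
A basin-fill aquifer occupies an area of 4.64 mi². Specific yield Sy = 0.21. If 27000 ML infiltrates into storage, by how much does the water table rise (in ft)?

Δh ≈ 35.1 ft

A = 4.64 mi² = 1.202 × 10^7 m²
ΔV = 27000 ML = 2.7 × 10^7 m³
Δh = ΔV / (Sy × A) = 2.7 × 10^7 m³ / (0.21 × 1.202 × 10^7 m²) = 10.7 m
Δh = 10.7 m = 35.1 ft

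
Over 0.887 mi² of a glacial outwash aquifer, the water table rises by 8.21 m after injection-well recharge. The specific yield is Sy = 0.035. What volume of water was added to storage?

A = 0.887 mi² = 2.297 × 10^6 m²
ΔV = Sy × A × Δh = 0.035 × 2.297 × 10^6 m² × 8.21 m = 6.601 × 10^5 m³

ΔV ≈ 6.6 × 10^5 m³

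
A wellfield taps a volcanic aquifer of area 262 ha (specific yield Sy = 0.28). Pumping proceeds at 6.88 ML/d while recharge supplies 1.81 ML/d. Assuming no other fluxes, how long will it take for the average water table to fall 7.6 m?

A = 262 ha = 2.62 × 10^6 m²
ΔV = Sy × A × Δh = 0.28 × 2.62 × 10^6 × 7.6 = 5.575 × 10^6 m³
Net withdrawal = 6.88 − 1.81 = 5.07 ML/d = 5070 m³/d
t = ΔV / Q = 5.575 × 10^6 m³ / 5070 m³/d = 1100 d

t ≈ 1100 days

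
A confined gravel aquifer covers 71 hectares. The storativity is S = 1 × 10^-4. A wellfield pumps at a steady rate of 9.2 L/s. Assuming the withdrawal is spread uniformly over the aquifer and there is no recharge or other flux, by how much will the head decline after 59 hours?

Δh ≈ 27.5 m

A = 71 hectares = 7.1 × 10^5 m²
Q = 9.2 L/s = 794.9 m³/d
t = 59 hours = 2.458 d
ΔV = Q × t = 794.9 m³/d × 2.458 d = 1954 m³
Δh = ΔV / (S × A) = 1954 / (1 × 10^-4 × 7.1 × 10^5) = 27.52 m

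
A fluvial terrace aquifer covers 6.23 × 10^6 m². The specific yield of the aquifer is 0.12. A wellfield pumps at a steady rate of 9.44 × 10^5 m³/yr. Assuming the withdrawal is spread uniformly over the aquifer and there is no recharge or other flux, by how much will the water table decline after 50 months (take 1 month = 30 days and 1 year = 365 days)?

Q = 9.44 × 10^5 m³/yr = 2586 m³/d
t = 50 months = 1500 d
ΔV = Q × t = 2586 m³/d × 1500 d = 3.879 × 10^6 m³
Δh = ΔV / (Sy × A) = 3.879 × 10^6 / (0.12 × 6.23 × 10^6) = 5.189 m

Δh ≈ 5.19 m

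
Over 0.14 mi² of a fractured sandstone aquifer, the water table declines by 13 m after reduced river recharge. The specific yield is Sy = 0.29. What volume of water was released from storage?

A = 0.14 mi² = 3.626 × 10^5 m²
ΔV = Sy × A × Δh = 0.29 × 3.626 × 10^5 m² × 13 m = 1.367 × 10^6 m³

ΔV ≈ 1.37 × 10^6 m³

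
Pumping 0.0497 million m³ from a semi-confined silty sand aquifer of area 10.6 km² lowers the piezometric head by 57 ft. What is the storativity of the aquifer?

S ≈ 2.7 × 10^-4

A = 10.6 km² = 1.06 × 10^7 m²
Δh = 57 ft = 17.37 m
ΔV = 0.0497 million m³ = 49700 m³
S = ΔV / (A × Δh) = 49700 m³ / (1.06 × 10^7 m² × 17.37 m) = 2.699 × 10^-4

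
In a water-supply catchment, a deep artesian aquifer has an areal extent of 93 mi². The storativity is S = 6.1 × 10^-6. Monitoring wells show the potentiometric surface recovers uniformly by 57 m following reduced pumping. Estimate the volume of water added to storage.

ΔV ≈ 83800 m³

A = 93 mi² = 2.409 × 10^8 m²
ΔV = S × A × Δh = 6.1 × 10^-6 × 2.409 × 10^8 m² × 57 m = 83750 m³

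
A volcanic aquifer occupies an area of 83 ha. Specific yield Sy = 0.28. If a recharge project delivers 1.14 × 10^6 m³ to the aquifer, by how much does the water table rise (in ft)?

Δh ≈ 16.1 ft

A = 83 ha = 8.3 × 10^5 m²
Δh = ΔV / (Sy × A) = 1.14 × 10^6 m³ / (0.28 × 8.3 × 10^5 m²) = 4.905 m
Δh = 4.905 m = 16.09 ft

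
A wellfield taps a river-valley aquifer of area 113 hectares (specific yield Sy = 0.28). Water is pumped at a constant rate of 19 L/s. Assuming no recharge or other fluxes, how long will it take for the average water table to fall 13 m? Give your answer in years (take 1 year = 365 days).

t ≈ 6.86 years

A = 113 hectares = 1.13 × 10^6 m²
ΔV = Sy × A × Δh = 0.28 × 1.13 × 10^6 × 13 = 4.113 × 10^6 m³
Q = 19 L/s = 1642 m³/d
t = ΔV / Q = 4.113 × 10^6 m³ / 1642 m³/d = 2506 d
t = 2506 d ≈ 6.865 years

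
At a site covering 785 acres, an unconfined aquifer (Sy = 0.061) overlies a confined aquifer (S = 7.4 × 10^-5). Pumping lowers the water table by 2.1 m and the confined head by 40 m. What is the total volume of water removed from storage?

ΔV ≈ 4.16 × 10^5 m³

A = 785 acres = 3.177 × 10^6 m²
Unconfined: ΔV_u = Sy × A × Δh_u = 0.061 × 3.177 × 10^6 × 2.1 = 4.069 × 10^5 m³
Confined: ΔV_c = S × A × Δh_c = 7.4 × 10^-5 × 3.177 × 10^6 × 40 = 9403 m³
Total ΔV = 4.069 × 10^5 + 9403 = 4.163 × 10^5 m³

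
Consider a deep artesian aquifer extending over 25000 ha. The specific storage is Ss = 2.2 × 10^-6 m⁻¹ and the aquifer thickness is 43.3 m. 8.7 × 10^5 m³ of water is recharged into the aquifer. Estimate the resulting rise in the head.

Δh ≈ 36.5 m

S = Ss × b = 2.2 × 10^-6 m⁻¹ × 43.3 m = 9.526 × 10^-5
A = 25000 ha = 2.5 × 10^8 m²
Δh = ΔV / (S × A) = 8.7 × 10^5 m³ / (9.526 × 10^-5 × 2.5 × 10^8 m²) = 36.53 m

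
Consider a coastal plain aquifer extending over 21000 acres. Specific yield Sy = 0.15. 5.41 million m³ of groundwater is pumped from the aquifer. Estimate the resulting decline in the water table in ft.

A = 21000 acres = 8.498 × 10^7 m²
ΔV = 5.41 million m³ = 5.41 × 10^6 m³
Δh = ΔV / (Sy × A) = 5.41 × 10^6 m³ / (0.15 × 8.498 × 10^7 m²) = 0.4244 m
Δh = 0.4244 m = 1.392 ft

Δh ≈ 1.39 ft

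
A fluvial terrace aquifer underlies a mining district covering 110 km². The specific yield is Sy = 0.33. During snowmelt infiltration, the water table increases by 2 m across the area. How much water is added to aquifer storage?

A = 110 km² = 1.1 × 10^8 m²
ΔV = Sy × A × Δh = 0.33 × 1.1 × 10^8 m² × 2 m = 7.26 × 10^7 m³

ΔV ≈ 7.26 × 10^7 m³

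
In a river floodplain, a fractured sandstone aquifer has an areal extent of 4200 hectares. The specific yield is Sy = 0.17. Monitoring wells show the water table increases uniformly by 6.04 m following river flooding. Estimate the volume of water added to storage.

A = 4200 hectares = 4.2 × 10^7 m²
ΔV = Sy × A × Δh = 0.17 × 4.2 × 10^7 m² × 6.04 m = 4.313 × 10^7 m³

ΔV ≈ 4.31 × 10^7 m³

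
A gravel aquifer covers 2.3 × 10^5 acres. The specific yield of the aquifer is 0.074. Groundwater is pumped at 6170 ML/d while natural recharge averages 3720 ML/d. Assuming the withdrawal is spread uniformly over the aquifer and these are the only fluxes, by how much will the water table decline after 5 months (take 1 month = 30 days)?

Δh ≈ 5.34 m

A = 2.3 × 10^5 acres = 9.308 × 10^8 m²
Net abstraction = 6170 − 3720 = 2450 ML/d
Q_net = 2450 ML/d = 2.45 × 10^6 m³/d
t = 5 months = 150 d
ΔV = Q × t = 2.45 × 10^6 m³/d × 150 d = 3.675 × 10^8 m³
Δh = ΔV / (Sy × A) = 3.675 × 10^8 / (0.074 × 9.308 × 10^8) = 5.336 m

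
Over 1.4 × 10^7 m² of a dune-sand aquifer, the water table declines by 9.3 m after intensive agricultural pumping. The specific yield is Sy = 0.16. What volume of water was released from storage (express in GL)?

ΔV ≈ 20.8 GL

ΔV = Sy × A × Δh = 0.16 × 1.4 × 10^7 m² × 9.3 m = 2.083 × 10^7 m³
ΔV = 2.083 × 10^7 m³ = 20.83 GL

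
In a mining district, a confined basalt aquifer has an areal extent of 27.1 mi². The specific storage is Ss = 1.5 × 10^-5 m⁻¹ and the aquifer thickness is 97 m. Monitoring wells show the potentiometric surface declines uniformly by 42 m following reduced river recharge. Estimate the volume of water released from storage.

ΔV ≈ 4.29 × 10^6 m³

S = Ss × b = 1.5 × 10^-5 m⁻¹ × 97 m = 1.455 × 10^-3
A = 27.1 mi² = 7.019 × 10^7 m²
ΔV = S × A × Δh = 0.001455 × 7.019 × 10^7 m² × 42 m = 4.289 × 10^6 m³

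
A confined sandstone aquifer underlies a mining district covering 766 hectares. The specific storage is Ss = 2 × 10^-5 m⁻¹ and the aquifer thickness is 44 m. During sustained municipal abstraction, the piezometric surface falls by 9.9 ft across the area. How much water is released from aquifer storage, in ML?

ΔV ≈ 20.3 ML

S = Ss × b = 2 × 10^-5 m⁻¹ × 44 m = 8.8 × 10^-4
A = 766 hectares = 7.66 × 10^6 m²
Δh = 9.9 ft = 3.018 m
ΔV = S × A × Δh = 8.8 × 10^-4 × 7.66 × 10^6 m² × 3.018 m = 20340 m³
ΔV = 20340 m³ = 20.34 ML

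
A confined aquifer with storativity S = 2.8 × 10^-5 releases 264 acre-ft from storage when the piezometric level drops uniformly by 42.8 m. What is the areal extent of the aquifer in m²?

ΔV = 264 acre-ft = 3.256 × 10^5 m³
A = ΔV / (S × Δh) = 3.256 × 10^5 / (2.8 × 10^-5 × 42.8) = 2.717 × 10^8 m²

A ≈ 2.72 × 10^8 m²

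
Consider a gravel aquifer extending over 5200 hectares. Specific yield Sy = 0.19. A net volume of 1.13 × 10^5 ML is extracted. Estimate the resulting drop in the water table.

Δh ≈ 11.4 m

A = 5200 hectares = 5.2 × 10^7 m²
ΔV = 1.13 × 10^5 ML = 1.13 × 10^8 m³
Δh = ΔV / (Sy × A) = 1.13 × 10^8 m³ / (0.19 × 5.2 × 10^7 m²) = 11.44 m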